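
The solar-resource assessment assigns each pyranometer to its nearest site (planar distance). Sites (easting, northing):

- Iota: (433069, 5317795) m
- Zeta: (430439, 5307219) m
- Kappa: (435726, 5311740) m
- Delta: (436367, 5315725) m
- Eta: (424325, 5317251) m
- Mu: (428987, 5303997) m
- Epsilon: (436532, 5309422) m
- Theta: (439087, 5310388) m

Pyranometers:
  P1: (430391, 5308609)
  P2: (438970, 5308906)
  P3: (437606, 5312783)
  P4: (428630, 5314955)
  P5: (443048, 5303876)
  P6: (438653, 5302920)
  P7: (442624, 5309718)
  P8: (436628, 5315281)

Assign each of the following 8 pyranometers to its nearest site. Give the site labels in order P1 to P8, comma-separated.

Zeta, Theta, Kappa, Eta, Theta, Epsilon, Theta, Delta

P1 → Zeta (d²=1934404.00)
P2 → Theta (d²=2210013.00)
P3 → Kappa (d²=4622249.00)
P4 → Eta (d²=23804641.00)
P5 → Theta (d²=58095665.00)
P6 → Epsilon (d²=46774645.00)
P7 → Theta (d²=12959269.00)
P8 → Delta (d²=265257.00)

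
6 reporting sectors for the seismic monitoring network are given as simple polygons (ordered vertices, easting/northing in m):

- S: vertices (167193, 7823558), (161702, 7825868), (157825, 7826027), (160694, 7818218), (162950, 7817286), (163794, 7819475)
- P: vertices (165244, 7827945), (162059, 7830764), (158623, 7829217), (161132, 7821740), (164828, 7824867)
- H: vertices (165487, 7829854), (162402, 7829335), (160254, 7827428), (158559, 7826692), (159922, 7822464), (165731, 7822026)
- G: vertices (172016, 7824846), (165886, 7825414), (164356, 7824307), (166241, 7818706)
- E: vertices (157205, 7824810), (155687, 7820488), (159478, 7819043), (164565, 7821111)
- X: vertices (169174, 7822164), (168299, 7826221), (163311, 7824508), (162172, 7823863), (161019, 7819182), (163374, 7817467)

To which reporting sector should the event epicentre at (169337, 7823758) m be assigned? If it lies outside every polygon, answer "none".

G

Cast a ray rightward from (169337, 7823758). For each polygon, the edges (by vertex number in listed order) whose endpoints lie on opposite sides of northing = 7823758, where each meets that height, and whether that is right or left of the point:
S: 1–2 at easting≈166717.6 (left), 3–4 at easting≈158658.6 (left) → 0 crossings.
P: 3–4 at easting≈160454.8 (left), 4–5 at easting≈163517.2 (left) → 0 crossings.
H: 4–5 at easting≈159504.8 (left), 6–1 at easting≈165677.0 (left) → 0 crossings.
G: 3–4 at easting≈164540.8 (left), 4–1 at easting≈170992.7 (right) → 1 crossing.
E: 1–2 at easting≈156835.5 (left), 4–1 at easting≈159298.2 (left) → 0 crossings.
X: 1–2 at easting≈168830.2 (left), 4–5 at easting≈162146.1 (left) → 0 crossings.
Only G has an odd count, so the point is inside G.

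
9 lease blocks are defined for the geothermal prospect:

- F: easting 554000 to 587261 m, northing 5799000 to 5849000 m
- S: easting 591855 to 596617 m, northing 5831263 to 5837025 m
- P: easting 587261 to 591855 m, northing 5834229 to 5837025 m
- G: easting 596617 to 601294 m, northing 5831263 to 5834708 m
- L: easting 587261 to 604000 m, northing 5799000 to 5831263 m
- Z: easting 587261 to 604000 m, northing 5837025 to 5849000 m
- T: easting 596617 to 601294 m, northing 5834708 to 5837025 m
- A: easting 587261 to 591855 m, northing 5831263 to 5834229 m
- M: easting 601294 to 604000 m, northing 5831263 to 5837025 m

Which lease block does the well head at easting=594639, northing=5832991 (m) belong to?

S

The point has easting = 594639 and northing = 5832991.
Only S satisfies 591855 ≤ easting ≤ 596617 and 5831263 ≤ northing ≤ 5837025.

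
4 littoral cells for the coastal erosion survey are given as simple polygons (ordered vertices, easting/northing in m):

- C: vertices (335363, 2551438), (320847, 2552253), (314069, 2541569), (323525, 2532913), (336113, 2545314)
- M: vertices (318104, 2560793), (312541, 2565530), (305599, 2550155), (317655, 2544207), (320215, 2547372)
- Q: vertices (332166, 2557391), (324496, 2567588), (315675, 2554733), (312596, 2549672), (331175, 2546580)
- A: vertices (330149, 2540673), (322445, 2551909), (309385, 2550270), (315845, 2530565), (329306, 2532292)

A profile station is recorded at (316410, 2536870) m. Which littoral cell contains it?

A

Cast a ray rightward from (316410, 2536870). For each polygon, the edges (by vertex number in listed order) whose endpoints lie on opposite sides of northing = 2536870, where each meets that height, and whether that is right or left of the point:
C: 3–4 at easting≈319202.3 (right), 4–5 at easting≈327541.7 (right) → 2 crossings.
M: no edge straddles that height → 0 crossings.
Q: no edge straddles that height → 0 crossings.
A: 3–4 at easting≈313778.0 (left), 5–1 at easting≈329766.5 (right) → 1 crossing.
Only A has an odd count, so the point is inside A.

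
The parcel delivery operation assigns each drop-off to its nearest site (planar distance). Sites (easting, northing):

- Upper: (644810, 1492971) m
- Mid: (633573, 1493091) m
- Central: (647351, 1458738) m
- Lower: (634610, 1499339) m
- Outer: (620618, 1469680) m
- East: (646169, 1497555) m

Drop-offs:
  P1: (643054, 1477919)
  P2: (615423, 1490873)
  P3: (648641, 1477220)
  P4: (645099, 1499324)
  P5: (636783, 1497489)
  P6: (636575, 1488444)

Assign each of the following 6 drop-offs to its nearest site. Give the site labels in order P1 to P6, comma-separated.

P1 → Upper (d²=229646240.00)
P2 → Mid (d²=334342024.00)
P3 → Upper (d²=262770562.00)
P4 → East (d²=4274261.00)
P5 → Lower (d²=8144429.00)
P6 → Mid (d²=30606613.00)

Upper, Mid, Upper, East, Lower, Mid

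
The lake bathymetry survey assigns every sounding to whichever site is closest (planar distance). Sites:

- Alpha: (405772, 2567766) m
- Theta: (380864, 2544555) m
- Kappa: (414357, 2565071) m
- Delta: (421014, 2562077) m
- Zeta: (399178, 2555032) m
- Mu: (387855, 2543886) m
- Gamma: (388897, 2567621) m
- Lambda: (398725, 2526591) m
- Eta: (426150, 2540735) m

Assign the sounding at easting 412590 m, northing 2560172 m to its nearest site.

Squared distances to each site:
Alpha: 104153960.000; Theta: 1250429765.000; Kappa: 27122490.000; Delta: 74592801.000; Zeta: 206301344.000; Mu: 877054021.000; Gamma: 616845850.000; Lambda: 1319921786.000; Eta: 561670569.000.
Minimum at Kappa.

Kappa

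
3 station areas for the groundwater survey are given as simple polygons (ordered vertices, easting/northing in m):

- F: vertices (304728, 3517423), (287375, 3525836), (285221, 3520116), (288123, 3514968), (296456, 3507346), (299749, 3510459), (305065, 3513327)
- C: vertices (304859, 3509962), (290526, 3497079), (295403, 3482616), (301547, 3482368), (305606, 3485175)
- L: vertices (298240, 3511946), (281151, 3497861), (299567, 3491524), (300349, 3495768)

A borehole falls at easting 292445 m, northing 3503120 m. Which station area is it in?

Cast a ray rightward from (292445, 3503120). For each polygon, the edges (by vertex number in listed order) whose endpoints lie on opposite sides of northing = 3503120, where each meets that height, and whether that is right or left of the point:
F: no edge straddles that height → 0 crossings.
C: 1–2 at easting≈297246.9 (right), 5–1 at easting≈305065.2 (right) → 2 crossings.
L: 1–2 at easting≈287531.6 (left), 4–1 at easting≈299390.6 (right) → 1 crossing.
Only L has an odd count, so the point is inside L.

L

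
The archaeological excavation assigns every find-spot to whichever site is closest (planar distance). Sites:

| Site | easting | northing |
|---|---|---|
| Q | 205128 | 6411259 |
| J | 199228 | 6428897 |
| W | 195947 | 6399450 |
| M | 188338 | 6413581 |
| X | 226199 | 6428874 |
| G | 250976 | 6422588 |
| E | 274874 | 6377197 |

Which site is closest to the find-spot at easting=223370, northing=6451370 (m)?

X

Squared distances to each site:
Q: 1941662885.000; J: 1087871893.000; W: 3447707329.000; M: 2655249545.000; X: 514073257.000; G: 1590494760.000; E: 8154295945.000.
Minimum at X.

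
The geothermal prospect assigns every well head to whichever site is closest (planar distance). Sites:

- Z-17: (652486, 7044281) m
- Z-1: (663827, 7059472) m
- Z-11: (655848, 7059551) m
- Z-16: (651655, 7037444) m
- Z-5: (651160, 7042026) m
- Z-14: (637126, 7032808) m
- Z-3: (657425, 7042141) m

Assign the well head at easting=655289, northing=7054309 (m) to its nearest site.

Squared distances to each site:
Z-17: 108417593.000; Z-1: 99554013.000; Z-11: 27791045.000; Z-16: 297634181.000; Z-5: 167920730.000; Z-14: 792187570.000; Z-3: 152622720.000.
Minimum at Z-11.

Z-11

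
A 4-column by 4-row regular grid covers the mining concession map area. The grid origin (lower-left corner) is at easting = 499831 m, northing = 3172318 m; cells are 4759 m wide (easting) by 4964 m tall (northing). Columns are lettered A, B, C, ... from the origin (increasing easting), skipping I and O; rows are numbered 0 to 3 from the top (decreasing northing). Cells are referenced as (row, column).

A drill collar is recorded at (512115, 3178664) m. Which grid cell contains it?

(2, C)

Column index: ⌊(512115 − 499831) / 4759⌋ = ⌊2.581⌋ = 2 → column C
Row offset from origin: ⌊(3178664 − 3172318) / 4964⌋ = ⌊1.278⌋ = 1 → row 2 (counted from top)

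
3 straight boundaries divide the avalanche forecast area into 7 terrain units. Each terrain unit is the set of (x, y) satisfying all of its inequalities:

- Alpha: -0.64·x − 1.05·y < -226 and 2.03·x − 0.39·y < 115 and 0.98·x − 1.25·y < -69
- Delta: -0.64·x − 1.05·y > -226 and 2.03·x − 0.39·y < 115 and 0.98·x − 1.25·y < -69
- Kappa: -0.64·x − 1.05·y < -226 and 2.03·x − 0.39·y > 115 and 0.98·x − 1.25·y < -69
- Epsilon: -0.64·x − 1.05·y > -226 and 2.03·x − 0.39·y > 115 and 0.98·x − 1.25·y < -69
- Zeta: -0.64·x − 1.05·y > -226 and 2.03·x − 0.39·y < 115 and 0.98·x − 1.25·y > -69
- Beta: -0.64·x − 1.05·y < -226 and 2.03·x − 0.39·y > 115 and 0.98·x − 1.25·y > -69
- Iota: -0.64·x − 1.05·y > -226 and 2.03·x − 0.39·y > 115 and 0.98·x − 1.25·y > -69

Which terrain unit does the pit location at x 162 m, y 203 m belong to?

-0.64·162 − 1.05·203 = -316.830, which is < -226
2.03·162 − 0.39·203 = 249.690, which is > 115
0.98·162 − 1.25·203 = -94.990, which is < -69
This sign pattern matches Kappa.

Kappa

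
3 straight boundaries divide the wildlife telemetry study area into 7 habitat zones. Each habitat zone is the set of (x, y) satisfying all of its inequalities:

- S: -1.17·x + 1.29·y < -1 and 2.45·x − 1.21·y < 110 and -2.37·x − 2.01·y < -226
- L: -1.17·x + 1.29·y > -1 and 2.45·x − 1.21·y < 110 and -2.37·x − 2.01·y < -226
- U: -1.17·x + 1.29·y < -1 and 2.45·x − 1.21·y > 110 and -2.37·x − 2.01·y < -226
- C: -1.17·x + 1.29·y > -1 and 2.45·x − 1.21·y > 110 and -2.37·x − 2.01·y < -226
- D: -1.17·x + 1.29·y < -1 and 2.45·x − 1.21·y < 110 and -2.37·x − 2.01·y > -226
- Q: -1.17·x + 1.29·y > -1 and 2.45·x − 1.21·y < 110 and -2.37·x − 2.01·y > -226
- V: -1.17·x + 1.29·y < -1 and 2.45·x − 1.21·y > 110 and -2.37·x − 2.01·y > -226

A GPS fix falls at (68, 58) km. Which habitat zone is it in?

S

-1.17·68 + 1.29·58 = -4.740, which is < -1
2.45·68 − 1.21·58 = 96.420, which is < 110
-2.37·68 − 2.01·58 = -277.740, which is < -226
This sign pattern matches S.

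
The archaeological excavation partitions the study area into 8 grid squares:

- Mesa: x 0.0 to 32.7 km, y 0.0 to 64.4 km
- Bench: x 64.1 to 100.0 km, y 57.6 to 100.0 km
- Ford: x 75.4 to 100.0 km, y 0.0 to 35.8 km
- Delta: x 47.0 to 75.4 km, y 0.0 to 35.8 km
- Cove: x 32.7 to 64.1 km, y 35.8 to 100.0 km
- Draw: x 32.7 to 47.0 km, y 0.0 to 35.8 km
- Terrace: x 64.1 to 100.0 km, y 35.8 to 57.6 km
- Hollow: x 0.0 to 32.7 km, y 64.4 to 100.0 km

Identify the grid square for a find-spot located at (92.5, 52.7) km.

The point has x = 92.5 and y = 52.7.
Only Terrace satisfies 64.1 ≤ x ≤ 100.0 and 35.8 ≤ y ≤ 57.6.

Terrace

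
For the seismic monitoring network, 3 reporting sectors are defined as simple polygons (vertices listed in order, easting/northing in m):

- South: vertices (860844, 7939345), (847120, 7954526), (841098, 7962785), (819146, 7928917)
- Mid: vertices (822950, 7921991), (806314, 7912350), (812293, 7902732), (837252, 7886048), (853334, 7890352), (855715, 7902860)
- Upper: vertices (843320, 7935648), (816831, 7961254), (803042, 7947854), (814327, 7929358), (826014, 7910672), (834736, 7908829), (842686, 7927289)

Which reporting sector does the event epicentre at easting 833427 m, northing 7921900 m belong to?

Cast a ray rightward from (833427, 7921900). For each polygon, the edges (by vertex number in listed order) whose endpoints lie on opposite sides of northing = 7921900, where each meets that height, and whether that is right or left of the point:
South: no edge straddles that height → 0 crossings.
Mid: 1–2 at easting≈822793.0 (left), 6–1 at easting≈823105.9 (left) → 0 crossings.
Upper: 4–5 at easting≈818991.5 (left), 6–7 at easting≈840365.2 (right) → 1 crossing.
Only Upper has an odd count, so the point is inside Upper.

Upper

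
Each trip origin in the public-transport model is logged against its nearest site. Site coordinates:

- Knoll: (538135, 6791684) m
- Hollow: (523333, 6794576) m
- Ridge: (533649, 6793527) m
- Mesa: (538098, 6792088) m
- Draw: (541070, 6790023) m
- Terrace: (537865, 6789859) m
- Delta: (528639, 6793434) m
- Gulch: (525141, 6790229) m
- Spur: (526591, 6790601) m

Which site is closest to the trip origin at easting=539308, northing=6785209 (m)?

Squared distances to each site:
Knoll: 43301554.000; Hollow: 342941314.000; Ridge: 101213405.000; Mesa: 48784741.000; Draw: 26279240.000; Terrace: 23704749.000; Delta: 181478186.000; Gulch: 225904289.000; Spur: 190795753.000.
Minimum at Terrace.

Terrace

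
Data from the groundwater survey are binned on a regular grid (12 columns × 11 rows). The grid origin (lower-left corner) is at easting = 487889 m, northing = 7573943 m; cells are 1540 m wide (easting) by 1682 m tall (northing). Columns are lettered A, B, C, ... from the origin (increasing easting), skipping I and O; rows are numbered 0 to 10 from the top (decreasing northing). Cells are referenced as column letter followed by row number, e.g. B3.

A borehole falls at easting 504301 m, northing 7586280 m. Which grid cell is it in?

L3

Column index: ⌊(504301 − 487889) / 1540⌋ = ⌊10.657⌋ = 10 → column L
Row offset from origin: ⌊(7586280 − 7573943) / 1682⌋ = ⌊7.335⌋ = 7 → row 3 (counted from top)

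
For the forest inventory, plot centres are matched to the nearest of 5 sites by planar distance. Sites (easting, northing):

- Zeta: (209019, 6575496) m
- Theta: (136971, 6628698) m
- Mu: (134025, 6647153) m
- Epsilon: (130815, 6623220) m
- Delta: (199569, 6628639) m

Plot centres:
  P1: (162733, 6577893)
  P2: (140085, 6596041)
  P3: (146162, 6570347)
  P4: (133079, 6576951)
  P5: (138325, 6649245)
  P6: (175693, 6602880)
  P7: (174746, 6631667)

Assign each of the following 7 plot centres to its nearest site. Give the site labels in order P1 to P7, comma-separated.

P1 → Zeta (d²=2148139405.00)
P2 → Epsilon (d²=824630941.00)
P3 → Epsilon (d²=3031084538.00)
P4 → Epsilon (d²=2145946057.00)
P5 → Mu (d²=22866464.00)
P6 → Delta (d²=1233589457.00)
P7 → Delta (d²=625350113.00)

Zeta, Epsilon, Epsilon, Epsilon, Mu, Delta, Delta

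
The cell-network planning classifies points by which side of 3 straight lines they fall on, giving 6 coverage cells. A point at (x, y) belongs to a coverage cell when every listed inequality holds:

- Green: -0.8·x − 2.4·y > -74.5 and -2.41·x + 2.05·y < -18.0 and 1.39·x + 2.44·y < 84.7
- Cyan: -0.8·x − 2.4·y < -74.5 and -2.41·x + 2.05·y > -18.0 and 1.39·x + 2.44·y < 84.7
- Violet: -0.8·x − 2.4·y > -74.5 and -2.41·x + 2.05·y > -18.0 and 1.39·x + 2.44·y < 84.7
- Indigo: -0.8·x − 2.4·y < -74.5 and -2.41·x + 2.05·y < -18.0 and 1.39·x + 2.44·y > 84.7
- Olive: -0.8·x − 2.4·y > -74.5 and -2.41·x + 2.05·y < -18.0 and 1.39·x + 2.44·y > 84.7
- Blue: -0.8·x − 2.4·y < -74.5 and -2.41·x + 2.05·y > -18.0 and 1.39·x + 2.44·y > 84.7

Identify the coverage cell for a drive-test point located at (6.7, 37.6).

Blue

-0.8·6.7 − 2.4·37.6 = -95.600, which is < -74.5
-2.41·6.7 + 2.05·37.6 = 60.933, which is > -18.0
1.39·6.7 + 2.44·37.6 = 101.057, which is > 84.7
This sign pattern matches Blue.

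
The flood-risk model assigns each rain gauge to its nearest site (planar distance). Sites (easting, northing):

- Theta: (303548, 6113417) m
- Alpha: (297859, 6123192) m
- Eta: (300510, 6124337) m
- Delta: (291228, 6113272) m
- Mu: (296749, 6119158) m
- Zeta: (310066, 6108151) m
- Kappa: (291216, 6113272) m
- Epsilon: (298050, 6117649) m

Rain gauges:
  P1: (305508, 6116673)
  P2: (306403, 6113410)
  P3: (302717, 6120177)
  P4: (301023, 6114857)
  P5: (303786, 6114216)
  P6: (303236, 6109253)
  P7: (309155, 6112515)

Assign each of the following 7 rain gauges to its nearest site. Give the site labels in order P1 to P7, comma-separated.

P1 → Theta (d²=14443136.00)
P2 → Theta (d²=8151074.00)
P3 → Eta (d²=22176449.00)
P4 → Theta (d²=8449225.00)
P5 → Theta (d²=695045.00)
P6 → Theta (d²=17436240.00)
P7 → Zeta (d²=19874417.00)

Theta, Theta, Eta, Theta, Theta, Theta, Zeta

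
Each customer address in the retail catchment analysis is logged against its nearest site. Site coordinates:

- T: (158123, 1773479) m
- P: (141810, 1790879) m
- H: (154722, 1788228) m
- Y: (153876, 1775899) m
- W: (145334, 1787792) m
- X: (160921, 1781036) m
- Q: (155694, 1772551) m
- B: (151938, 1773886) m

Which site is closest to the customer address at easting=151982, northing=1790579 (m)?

H

Squared distances to each site:
T: 330121881.000; P: 103559584.000; H: 13034801.000; Y: 219089636.000; W: 51963273.000; X: 170974570.000; Q: 338787728.000; B: 278658185.000.
Minimum at H.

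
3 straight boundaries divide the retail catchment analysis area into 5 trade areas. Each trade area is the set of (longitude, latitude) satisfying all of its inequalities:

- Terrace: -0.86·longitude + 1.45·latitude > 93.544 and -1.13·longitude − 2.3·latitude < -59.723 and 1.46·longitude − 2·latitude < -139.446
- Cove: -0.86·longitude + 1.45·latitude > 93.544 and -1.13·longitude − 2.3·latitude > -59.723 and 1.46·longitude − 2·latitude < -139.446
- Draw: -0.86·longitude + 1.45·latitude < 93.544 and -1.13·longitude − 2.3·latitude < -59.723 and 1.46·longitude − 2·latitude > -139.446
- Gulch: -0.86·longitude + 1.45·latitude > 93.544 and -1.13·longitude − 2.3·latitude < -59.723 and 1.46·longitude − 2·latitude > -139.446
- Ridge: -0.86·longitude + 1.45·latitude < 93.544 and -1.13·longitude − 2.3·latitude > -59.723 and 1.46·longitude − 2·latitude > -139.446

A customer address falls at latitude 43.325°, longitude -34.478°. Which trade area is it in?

-0.86·-34.478 + 1.45·43.325 = 92.472, which is < 93.544
-1.13·-34.478 − 2.3·43.325 = -60.687, which is < -59.723
1.46·-34.478 − 2·43.325 = -136.988, which is > -139.446
This sign pattern matches Draw.

Draw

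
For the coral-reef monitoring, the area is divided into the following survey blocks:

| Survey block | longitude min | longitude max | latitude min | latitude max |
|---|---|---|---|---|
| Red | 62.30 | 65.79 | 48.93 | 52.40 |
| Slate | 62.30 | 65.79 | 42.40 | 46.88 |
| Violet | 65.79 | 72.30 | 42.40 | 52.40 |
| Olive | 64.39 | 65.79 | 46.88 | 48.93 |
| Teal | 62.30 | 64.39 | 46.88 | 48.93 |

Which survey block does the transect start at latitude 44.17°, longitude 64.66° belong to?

The point has longitude = 64.66 and latitude = 44.17.
Only Slate satisfies 62.30 ≤ longitude ≤ 65.79 and 42.40 ≤ latitude ≤ 46.88.

Slate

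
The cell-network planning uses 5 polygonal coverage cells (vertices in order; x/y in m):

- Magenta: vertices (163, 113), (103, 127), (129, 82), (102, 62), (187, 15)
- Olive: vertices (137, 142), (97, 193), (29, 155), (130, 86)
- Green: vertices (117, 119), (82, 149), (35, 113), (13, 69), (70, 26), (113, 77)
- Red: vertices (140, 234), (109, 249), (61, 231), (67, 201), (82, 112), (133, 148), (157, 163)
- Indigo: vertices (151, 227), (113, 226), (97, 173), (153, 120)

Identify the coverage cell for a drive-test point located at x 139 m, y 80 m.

Cast a ray rightward from (139, 80). For each polygon, the edges (by vertex number in listed order) whose endpoints lie on opposite sides of y = 80, where each meets that height, and whether that is right or left of the point:
Magenta: 3–4 at x≈126.3 (left), 5–1 at x≈171.1 (right) → 1 crossing.
Olive: no edge straddles that height → 0 crossings.
Green: 3–4 at x≈18.5 (left), 6–1 at x≈113.3 (left) → 0 crossings.
Red: no edge straddles that height → 0 crossings.
Indigo: no edge straddles that height → 0 crossings.
Only Magenta has an odd count, so the point is inside Magenta.

Magenta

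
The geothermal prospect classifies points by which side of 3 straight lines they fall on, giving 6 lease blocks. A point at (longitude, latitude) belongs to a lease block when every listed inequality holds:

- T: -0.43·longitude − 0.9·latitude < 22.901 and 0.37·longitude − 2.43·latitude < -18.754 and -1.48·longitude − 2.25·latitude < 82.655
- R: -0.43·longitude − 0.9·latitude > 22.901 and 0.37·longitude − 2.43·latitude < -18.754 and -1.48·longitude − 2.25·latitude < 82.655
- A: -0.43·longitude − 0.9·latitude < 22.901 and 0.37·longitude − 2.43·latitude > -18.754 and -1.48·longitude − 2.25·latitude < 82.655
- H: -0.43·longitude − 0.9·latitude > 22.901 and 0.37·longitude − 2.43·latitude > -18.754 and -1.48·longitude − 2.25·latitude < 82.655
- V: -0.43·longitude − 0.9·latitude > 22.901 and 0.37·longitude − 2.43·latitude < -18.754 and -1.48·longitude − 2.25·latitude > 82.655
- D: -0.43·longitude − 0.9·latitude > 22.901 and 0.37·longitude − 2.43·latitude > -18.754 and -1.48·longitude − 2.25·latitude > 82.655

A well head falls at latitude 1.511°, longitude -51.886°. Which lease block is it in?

-0.43·-51.886 − 0.9·1.511 = 20.951, which is < 22.901
0.37·-51.886 − 2.43·1.511 = -22.870, which is < -18.754
-1.48·-51.886 − 2.25·1.511 = 73.392, which is < 82.655
This sign pattern matches T.

T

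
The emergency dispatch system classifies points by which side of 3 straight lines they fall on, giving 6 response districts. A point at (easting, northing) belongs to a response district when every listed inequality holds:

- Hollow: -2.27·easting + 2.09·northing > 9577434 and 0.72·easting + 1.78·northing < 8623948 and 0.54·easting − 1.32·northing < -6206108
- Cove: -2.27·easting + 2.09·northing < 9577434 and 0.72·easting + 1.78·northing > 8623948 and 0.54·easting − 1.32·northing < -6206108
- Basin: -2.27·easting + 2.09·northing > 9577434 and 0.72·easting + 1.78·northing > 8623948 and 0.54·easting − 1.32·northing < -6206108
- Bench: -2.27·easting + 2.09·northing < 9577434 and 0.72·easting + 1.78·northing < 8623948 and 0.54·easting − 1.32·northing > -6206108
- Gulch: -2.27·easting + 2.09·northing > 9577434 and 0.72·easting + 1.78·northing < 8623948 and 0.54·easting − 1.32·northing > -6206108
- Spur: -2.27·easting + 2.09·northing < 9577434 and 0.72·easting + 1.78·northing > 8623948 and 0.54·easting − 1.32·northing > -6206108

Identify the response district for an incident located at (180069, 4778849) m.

Basin

-2.27·180069 + 2.09·4778849 = 9579037.780, which is > 9577434
0.72·180069 + 1.78·4778849 = 8636000.900, which is > 8623948
0.54·180069 − 1.32·4778849 = -6210843.420, which is < -6206108
This sign pattern matches Basin.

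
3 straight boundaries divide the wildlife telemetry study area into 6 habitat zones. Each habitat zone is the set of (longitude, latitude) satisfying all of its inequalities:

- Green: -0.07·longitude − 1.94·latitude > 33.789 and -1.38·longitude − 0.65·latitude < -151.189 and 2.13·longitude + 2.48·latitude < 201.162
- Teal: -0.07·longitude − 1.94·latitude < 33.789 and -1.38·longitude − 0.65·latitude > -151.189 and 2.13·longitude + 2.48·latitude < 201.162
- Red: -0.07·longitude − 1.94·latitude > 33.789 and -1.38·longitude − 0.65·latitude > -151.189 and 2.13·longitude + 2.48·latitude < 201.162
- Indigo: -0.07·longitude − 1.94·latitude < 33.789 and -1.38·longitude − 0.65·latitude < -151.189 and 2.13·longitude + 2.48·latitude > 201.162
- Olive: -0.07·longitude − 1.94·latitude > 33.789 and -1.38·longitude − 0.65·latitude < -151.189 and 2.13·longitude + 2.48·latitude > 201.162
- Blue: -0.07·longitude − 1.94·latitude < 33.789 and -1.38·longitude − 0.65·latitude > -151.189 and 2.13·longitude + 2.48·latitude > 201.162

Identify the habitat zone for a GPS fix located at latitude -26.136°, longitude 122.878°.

-0.07·122.878 − 1.94·-26.136 = 42.102, which is > 33.789
-1.38·122.878 − 0.65·-26.136 = -152.583, which is < -151.189
2.13·122.878 + 2.48·-26.136 = 196.913, which is < 201.162
This sign pattern matches Green.

Green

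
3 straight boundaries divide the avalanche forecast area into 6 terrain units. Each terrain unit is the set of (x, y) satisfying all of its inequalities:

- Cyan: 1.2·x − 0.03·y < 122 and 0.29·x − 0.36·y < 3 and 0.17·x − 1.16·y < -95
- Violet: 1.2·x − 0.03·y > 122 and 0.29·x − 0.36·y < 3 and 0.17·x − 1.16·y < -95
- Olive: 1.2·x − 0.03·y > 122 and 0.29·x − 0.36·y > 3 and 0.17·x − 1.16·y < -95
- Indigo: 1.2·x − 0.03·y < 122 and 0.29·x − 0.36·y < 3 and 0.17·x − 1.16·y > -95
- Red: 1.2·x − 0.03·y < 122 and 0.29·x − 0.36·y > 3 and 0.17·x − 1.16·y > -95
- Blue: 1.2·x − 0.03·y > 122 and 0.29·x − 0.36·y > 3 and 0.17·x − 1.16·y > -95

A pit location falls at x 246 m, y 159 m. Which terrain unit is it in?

Olive

1.2·246 − 0.03·159 = 290.430, which is > 122
0.29·246 − 0.36·159 = 14.100, which is > 3
0.17·246 − 1.16·159 = -142.620, which is < -95
This sign pattern matches Olive.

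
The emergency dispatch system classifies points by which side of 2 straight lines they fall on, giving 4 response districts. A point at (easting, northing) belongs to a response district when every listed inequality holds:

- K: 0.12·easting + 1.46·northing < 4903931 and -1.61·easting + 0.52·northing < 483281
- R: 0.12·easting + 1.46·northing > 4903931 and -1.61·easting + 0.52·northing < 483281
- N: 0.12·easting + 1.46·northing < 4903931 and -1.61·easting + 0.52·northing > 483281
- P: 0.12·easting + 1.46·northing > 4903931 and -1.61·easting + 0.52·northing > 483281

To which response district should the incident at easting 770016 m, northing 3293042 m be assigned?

0.12·770016 + 1.46·3293042 = 4900243.240, which is < 4903931
-1.61·770016 + 0.52·3293042 = 472656.080, which is < 483281
This sign pattern matches K.

K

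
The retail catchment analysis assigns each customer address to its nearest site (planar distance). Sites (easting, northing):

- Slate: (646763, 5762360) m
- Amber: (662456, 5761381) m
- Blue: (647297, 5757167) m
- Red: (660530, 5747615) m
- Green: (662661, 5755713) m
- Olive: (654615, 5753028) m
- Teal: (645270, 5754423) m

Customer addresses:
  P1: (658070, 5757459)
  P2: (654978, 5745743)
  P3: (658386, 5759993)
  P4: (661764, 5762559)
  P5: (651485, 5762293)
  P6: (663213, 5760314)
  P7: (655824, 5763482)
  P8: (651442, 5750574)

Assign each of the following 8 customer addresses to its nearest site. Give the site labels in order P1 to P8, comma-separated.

P1 → Green (d²=24125797.00)
P2 → Red (d²=34329088.00)
P3 → Amber (d²=18491444.00)
P4 → Amber (d²=1866548.00)
P5 → Slate (d²=22301773.00)
P6 → Amber (d²=1711538.00)
P7 → Amber (d²=48397625.00)
P8 → Olive (d²=16090045.00)

Green, Red, Amber, Amber, Slate, Amber, Amber, Olive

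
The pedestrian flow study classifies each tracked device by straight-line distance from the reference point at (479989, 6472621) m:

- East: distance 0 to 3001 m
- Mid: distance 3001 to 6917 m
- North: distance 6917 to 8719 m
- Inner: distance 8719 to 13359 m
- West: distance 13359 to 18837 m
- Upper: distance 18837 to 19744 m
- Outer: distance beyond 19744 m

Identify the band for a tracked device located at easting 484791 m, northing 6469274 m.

Distance = √((484791−479989)² + (6469274−6472621)²) = √(23059204.000 + 11202409.000) = 5853.342 m.
3001 ≤ 5853.342 < 6917 → Mid.

Mid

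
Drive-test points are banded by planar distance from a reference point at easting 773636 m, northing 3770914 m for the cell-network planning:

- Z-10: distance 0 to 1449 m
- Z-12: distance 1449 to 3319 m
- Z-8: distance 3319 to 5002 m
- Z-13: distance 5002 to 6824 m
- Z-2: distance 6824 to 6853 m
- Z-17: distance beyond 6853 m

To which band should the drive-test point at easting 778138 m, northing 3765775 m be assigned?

Distance = √((778138−773636)² + (3765775−3770914)²) = √(20268004.000 + 26409321.000) = 6832.081 m.
6824 ≤ 6832.081 < 6853 → Z-2.

Z-2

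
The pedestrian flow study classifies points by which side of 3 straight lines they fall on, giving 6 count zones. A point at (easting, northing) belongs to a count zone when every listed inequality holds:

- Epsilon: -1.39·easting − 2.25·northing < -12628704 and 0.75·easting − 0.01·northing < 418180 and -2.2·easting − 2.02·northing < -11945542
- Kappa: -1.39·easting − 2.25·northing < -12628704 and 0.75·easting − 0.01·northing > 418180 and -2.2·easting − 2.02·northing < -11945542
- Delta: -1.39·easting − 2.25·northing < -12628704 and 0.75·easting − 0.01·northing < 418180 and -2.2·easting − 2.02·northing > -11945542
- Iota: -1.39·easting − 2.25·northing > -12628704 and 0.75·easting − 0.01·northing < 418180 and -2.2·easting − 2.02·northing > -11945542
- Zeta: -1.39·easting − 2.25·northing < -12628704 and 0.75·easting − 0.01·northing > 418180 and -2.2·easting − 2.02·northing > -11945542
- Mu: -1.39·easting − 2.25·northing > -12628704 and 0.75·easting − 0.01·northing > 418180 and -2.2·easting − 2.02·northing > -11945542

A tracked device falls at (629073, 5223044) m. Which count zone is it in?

-1.39·629073 − 2.25·5223044 = -12626260.470, which is > -12628704
0.75·629073 − 0.01·5223044 = 419574.310, which is > 418180
-2.2·629073 − 2.02·5223044 = -11934509.480, which is > -11945542
This sign pattern matches Mu.

Mu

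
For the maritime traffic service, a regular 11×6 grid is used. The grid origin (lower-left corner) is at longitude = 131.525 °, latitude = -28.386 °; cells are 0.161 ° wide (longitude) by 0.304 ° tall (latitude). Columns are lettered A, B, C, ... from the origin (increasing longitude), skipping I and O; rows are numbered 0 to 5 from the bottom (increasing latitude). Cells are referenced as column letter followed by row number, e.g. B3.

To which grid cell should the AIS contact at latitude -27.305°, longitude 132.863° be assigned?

J3

Column index: ⌊(132.863 − 131.525) / 0.161⌋ = ⌊8.311⌋ = 8 → column J
Row offset from origin: ⌊(-27.305 − -28.386) / 0.304⌋ = ⌊3.556⌋ = 3 → row 3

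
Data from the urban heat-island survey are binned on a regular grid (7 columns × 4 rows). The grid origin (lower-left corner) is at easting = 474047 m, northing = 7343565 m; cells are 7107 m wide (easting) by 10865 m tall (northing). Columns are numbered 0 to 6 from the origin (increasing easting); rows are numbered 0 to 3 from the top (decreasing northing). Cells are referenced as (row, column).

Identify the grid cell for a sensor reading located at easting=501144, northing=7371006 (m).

(1, 3)

Column index: ⌊(501144 − 474047) / 7107⌋ = ⌊3.813⌋ = 3
Row offset from origin: ⌊(7371006 − 7343565) / 10865⌋ = ⌊2.526⌋ = 2 → row 1 (counted from top)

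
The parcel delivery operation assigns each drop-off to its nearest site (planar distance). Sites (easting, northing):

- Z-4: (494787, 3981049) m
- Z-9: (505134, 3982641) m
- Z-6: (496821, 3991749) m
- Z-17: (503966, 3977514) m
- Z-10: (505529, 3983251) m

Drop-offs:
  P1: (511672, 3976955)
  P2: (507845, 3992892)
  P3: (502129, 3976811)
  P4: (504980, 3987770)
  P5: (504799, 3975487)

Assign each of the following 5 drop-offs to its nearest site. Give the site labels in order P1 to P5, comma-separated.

Z-17, Z-10, Z-17, Z-10, Z-17

P1 → Z-17 (d²=59694917.00)
P2 → Z-10 (d²=98312737.00)
P3 → Z-17 (d²=3868778.00)
P4 → Z-10 (d²=20722762.00)
P5 → Z-17 (d²=4802618.00)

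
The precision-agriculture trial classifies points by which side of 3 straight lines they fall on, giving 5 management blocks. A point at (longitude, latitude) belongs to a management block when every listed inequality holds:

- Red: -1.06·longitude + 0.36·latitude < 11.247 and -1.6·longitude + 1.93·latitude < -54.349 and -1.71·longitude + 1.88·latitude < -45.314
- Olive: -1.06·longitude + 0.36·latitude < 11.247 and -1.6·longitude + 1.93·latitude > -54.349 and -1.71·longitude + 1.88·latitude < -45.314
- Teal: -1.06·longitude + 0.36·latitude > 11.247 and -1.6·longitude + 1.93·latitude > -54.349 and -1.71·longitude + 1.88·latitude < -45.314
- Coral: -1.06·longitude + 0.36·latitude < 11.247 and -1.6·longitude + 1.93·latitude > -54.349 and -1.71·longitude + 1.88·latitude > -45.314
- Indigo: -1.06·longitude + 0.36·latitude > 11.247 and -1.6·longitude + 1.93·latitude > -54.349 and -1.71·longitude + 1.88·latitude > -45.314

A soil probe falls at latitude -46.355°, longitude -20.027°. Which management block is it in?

-1.06·-20.027 + 0.36·-46.355 = 4.541, which is < 11.247
-1.6·-20.027 + 1.93·-46.355 = -57.422, which is < -54.349
-1.71·-20.027 + 1.88·-46.355 = -52.901, which is < -45.314
This sign pattern matches Red.

Red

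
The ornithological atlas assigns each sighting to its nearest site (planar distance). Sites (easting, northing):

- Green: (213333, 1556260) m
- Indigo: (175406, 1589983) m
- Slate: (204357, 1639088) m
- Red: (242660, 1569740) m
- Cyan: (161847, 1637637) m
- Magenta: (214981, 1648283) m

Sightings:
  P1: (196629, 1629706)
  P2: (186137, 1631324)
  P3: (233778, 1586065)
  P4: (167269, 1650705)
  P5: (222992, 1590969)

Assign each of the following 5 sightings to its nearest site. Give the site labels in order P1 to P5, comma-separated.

Slate, Slate, Red, Cyan, Red

P1 → Slate (d²=147743908.00)
P2 → Slate (d²=392248096.00)
P3 → Red (d²=345395549.00)
P4 → Cyan (d²=200170708.00)
P5 → Red (d²=837500665.00)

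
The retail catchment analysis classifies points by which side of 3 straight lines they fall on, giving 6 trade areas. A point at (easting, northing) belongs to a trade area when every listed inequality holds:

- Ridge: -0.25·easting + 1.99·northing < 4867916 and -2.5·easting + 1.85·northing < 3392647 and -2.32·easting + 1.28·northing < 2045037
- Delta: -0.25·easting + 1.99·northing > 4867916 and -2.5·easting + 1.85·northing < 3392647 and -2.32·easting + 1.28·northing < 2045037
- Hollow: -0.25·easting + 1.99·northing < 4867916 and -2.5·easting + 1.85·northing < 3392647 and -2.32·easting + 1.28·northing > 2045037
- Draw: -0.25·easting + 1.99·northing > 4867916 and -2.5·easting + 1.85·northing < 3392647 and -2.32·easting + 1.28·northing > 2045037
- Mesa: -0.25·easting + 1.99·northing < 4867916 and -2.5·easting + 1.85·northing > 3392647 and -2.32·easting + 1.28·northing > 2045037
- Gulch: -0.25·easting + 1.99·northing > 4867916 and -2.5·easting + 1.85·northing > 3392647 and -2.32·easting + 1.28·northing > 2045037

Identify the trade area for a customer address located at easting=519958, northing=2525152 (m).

Delta

-0.25·519958 + 1.99·2525152 = 4895062.980, which is > 4867916
-2.5·519958 + 1.85·2525152 = 3371636.200, which is < 3392647
-2.32·519958 + 1.28·2525152 = 2025892.000, which is < 2045037
This sign pattern matches Delta.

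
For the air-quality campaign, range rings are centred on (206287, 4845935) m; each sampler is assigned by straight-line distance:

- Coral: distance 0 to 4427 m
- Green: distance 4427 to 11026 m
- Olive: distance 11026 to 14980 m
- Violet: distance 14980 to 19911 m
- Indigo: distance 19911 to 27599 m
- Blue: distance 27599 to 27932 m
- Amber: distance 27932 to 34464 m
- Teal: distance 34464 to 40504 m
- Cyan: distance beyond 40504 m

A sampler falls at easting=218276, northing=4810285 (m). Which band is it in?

Teal

Distance = √((218276−206287)² + (4810285−4845935)²) = √(143736121.000 + 1270922500.000) = 37611.948 m.
34464 ≤ 37611.948 < 40504 → Teal.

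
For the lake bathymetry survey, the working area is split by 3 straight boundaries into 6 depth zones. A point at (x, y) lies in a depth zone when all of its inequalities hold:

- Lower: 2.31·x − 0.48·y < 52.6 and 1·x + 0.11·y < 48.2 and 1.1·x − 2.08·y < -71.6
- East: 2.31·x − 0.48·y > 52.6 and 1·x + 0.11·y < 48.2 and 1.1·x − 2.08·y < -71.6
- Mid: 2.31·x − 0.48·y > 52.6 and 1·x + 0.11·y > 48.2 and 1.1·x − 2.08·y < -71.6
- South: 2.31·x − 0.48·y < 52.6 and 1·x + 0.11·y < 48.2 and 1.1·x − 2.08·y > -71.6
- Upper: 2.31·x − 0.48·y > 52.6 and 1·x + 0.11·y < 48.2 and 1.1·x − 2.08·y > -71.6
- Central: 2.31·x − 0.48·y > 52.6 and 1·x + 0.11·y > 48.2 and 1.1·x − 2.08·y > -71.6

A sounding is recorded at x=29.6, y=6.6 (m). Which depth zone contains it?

2.31·29.6 − 0.48·6.6 = 65.208, which is > 52.6
1·29.6 + 0.11·6.6 = 30.326, which is < 48.2
1.1·29.6 − 2.08·6.6 = 18.832, which is > -71.6
This sign pattern matches Upper.

Upper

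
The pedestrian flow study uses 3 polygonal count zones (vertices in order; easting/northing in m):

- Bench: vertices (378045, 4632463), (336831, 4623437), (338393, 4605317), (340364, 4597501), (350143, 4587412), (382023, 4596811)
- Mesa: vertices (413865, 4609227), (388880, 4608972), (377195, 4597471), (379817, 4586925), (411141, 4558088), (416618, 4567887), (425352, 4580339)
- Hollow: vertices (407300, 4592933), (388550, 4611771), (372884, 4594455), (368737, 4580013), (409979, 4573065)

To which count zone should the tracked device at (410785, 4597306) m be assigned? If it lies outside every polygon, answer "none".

Mesa

Cast a ray rightward from (410785, 4597306). For each polygon, the edges (by vertex number in listed order) whose endpoints lie on opposite sides of northing = 4597306, where each meets that height, and whether that is right or left of the point:
Bench: 4–5 at easting≈340553.0 (left), 6–1 at easting≈381967.8 (left) → 0 crossings.
Mesa: 3–4 at easting≈377236.0 (left), 7–1 at easting≈418605.3 (right) → 1 crossing.
Hollow: 1–2 at easting≈402947.4 (left), 2–3 at easting≈375463.3 (left) → 0 crossings.
Only Mesa has an odd count, so the point is inside Mesa.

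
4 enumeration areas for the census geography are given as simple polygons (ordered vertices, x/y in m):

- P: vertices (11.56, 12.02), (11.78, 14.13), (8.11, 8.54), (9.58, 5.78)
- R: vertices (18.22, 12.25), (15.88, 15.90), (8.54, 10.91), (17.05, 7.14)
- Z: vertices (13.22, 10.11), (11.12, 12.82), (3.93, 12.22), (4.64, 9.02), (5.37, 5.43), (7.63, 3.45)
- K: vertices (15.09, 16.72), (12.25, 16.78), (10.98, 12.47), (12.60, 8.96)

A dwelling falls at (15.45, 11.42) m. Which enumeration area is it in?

Cast a ray rightward from (15.45, 11.42). For each polygon, the edges (by vertex number in listed order) whose endpoints lie on opposite sides of y = 11.42, where each meets that height, and whether that is right or left of the point:
P: 2–3 at x≈10.001 (left), 4–1 at x≈11.370 (left) → 0 crossings.
R: 2–3 at x≈9.290 (left), 4–1 at x≈18.030 (right) → 1 crossing.
Z: 1–2 at x≈12.205 (left), 3–4 at x≈4.107 (left) → 0 crossings.
K: 3–4 at x≈11.465 (left), 4–1 at x≈13.389 (left) → 0 crossings.
Only R has an odd count, so the point is inside R.

R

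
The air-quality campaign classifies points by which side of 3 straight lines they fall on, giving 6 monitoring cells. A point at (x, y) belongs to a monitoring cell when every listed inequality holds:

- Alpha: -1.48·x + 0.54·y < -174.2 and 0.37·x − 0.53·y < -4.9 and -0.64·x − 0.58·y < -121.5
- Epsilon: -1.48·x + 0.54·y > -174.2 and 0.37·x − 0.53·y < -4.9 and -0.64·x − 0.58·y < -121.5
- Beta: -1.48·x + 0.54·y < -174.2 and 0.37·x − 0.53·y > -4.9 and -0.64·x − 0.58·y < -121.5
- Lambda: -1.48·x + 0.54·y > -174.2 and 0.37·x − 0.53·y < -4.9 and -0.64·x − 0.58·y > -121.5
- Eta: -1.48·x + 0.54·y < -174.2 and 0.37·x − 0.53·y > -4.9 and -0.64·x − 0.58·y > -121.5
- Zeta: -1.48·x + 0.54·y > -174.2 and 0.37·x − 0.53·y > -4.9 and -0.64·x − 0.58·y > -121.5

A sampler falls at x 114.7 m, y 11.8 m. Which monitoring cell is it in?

Zeta

-1.48·114.7 + 0.54·11.8 = -163.384, which is > -174.2
0.37·114.7 − 0.53·11.8 = 36.185, which is > -4.9
-0.64·114.7 − 0.58·11.8 = -80.252, which is > -121.5
This sign pattern matches Zeta.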